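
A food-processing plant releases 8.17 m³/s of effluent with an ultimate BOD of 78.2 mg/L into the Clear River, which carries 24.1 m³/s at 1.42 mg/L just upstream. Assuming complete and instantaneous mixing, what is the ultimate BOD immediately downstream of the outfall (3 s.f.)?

Flow-weighted mixing: C = (Q_r C_r + Q_w C_w)/(Q_r + Q_w)
= (24.1×1.42 + 8.17×78.2)/(24.1 + 8.17) = 673.1/32.27 = 20.86 mg/L.

20.9 mg/L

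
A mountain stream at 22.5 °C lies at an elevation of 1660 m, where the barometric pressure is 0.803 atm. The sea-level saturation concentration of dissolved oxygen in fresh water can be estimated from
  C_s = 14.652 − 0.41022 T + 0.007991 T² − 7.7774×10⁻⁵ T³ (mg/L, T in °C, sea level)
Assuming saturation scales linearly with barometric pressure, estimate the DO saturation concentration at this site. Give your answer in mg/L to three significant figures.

At sea level: C_s = 14.652 − 0.41022×22.5 + 0.007991×22.5² − 7.7774×10⁻⁵×22.5³ = 8.582 mg/L.
Pressure correction: C_s' = 8.582 × 0.803 = 6.891 mg/L.

C_s ≈ 6.89 mg/L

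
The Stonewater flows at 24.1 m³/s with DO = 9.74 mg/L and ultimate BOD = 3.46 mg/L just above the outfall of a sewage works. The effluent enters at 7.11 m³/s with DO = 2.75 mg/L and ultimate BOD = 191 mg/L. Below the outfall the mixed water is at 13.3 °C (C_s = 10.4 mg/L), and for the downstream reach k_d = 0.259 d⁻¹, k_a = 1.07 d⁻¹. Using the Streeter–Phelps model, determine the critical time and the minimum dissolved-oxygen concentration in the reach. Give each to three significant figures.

t_c ≈ 1.54 d; minimum DO ≈ 2.91 mg/L

Mixed DO = (24.1×9.74 + 7.11×2.75)/(24.1+7.11) = 254.3/31.21 = 8.148 mg/L.
Mixed L₀ = (24.1×3.46 + 7.11×191)/(31.21) = 1441/31.21 = 46.18 mg/L.
Initial deficit D₀ = C_s − DO₀ = 10.4 − 8.148 = 2.252 mg/L.
t_c = (1/0.8110) ln[(1.07/0.259)(1 − 2.252×0.8110/(0.259×46.18))] = 1.233 × ln(3.500) = 1.545 d.
D_c = (0.259/1.07) × 46.18 × e^(−0.259×1.545) = 0.2421 × 46.18 × 0.6702 = 7.493 mg/L.
Minimum DO = 10.4 − 7.493 = 2.907 mg/L.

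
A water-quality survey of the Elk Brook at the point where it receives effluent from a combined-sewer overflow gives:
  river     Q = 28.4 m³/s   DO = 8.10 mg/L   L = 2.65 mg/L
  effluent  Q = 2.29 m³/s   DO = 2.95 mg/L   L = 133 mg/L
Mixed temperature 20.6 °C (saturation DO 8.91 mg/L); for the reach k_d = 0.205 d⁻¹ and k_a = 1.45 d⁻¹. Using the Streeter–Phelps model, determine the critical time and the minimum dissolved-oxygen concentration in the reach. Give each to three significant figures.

Mixed DO = (28.4×8.10 + 2.29×2.95)/(28.4+2.29) = 236.8/30.69 = 7.716 mg/L.
Mixed L₀ = (28.4×2.65 + 2.29×133)/(30.69) = 379.8/30.69 = 12.38 mg/L.
Initial deficit D₀ = C_s − DO₀ = 8.91 − 7.716 = 1.194 mg/L.
t_c = (1/1.245) ln[(1.45/0.205)(1 − 1.194×1.245/(0.205×12.38))] = 0.8032 × ln(2.928) = 0.8629 d.
D_c = (0.205/1.45) × 12.38 × e^(−0.205×0.8629) = 0.1414 × 12.38 × 0.8379 = 1.466 mg/L.
Minimum DO = 8.91 − 1.466 = 7.444 mg/L.

t_c ≈ 0.863 d; minimum DO ≈ 7.44 mg/L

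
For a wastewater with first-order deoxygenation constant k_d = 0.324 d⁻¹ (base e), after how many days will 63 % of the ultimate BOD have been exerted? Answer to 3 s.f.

y/L₀ = 1 − e^(−k_d t) = 0.63 ⇒ e^(−k_d t) = 0.370
t = −ln(0.370) / 0.324 = 0.9943 / 0.324 = 3.069 d.

t ≈ 3.07 d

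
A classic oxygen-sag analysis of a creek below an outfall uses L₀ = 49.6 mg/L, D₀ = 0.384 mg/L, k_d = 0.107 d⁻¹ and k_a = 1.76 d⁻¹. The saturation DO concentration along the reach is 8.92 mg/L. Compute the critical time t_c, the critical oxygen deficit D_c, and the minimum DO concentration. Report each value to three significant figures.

t_c ≈ 1.62 d; D_c ≈ 2.54 mg/L; min DO ≈ 6.38 mg/L

With k_a/k_d = 16.45 and 1 − D₀(k_a−k_d)/(k_d L₀) = 0.8804,
t_c = ln(16.45 × 0.8804) / (1.76 − 0.107) = ln(14.48) / 1.653 = 2.673/1.653 = 1.617 d.
D_c = (k_d/k_a) L₀ e^(−k_d t_c) = (0.107/1.76) × 49.6 × e^(−0.107×1.617) = 0.06080 × 49.6 × 0.8411 = 2.536 mg/L.
Minimum DO = C_s − D_c = 8.92 − 2.536 = 6.384 mg/L.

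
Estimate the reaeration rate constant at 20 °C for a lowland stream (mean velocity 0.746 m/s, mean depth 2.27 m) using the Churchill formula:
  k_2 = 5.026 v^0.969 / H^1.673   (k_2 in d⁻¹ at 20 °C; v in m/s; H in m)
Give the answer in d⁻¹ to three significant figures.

k_2 ≈ 0.960 d⁻¹

k_2 = 5.026 × 0.746^0.969 / 2.27^1.673 = 5.026 × 0.7528 / 3.941 = 0.9600 d⁻¹.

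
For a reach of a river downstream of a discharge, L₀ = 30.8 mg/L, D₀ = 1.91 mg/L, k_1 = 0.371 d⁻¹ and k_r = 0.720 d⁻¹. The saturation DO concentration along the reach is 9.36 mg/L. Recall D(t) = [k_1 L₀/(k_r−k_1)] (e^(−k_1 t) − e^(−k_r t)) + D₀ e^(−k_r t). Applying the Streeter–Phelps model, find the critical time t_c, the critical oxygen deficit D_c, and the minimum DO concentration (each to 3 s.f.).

t_c = [1/(k_r−k_1)] ln[(k_r/k_1)(1 − D₀(k_r−k_1)/(k_1 L₀))]
= [1/(0.720−0.371)] ln[(0.720/0.371)(1 − 1.91×0.3490/(0.371×30.8))]
= (1/0.3490) ln[1.941 × 0.9417] = 2.865 × ln(1.827) = 2.865 × 0.6029 = 1.728 d.
D_c = (k_1/k_r) L₀ e^(−k_1 t_c) = (0.371/0.720) × 30.8 × e^(−0.371×1.728) = 0.5153 × 30.8 × 0.5268 = 8.360 mg/L.
Minimum DO = C_s − D_c = 9.36 − 8.360 = 0.9995 mg/L.

t_c ≈ 1.73 d; D_c ≈ 8.36 mg/L; min DO ≈ 1.00 mg/L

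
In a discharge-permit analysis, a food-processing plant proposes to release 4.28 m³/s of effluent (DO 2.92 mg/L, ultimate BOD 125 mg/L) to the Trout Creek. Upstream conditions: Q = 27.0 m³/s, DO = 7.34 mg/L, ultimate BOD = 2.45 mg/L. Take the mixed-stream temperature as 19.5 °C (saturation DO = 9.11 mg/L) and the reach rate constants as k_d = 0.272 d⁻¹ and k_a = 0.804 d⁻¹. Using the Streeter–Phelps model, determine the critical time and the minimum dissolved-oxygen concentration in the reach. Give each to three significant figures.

t_c ≈ 1.52 d; minimum DO ≈ 4.81 mg/L

Mixed DO = (27.0×7.34 + 4.28×2.92)/(27.0+4.28) = 210.7/31.28 = 6.735 mg/L.
Mixed L₀ = (27.0×2.45 + 4.28×125)/(31.28) = 601.1/31.28 = 19.22 mg/L.
Initial deficit D₀ = C_s − DO₀ = 9.11 − 6.735 = 2.375 mg/L.
t_c = (1/0.5320) ln[(0.804/0.272)(1 − 2.375×0.5320/(0.272×19.22))] = 1.880 × ln(2.241) = 1.517 d.
D_c = (0.272/0.804) × 19.22 × e^(−0.272×1.517) = 0.3383 × 19.22 × 0.6619 = 4.303 mg/L.
Minimum DO = 9.11 − 4.303 = 4.807 mg/L.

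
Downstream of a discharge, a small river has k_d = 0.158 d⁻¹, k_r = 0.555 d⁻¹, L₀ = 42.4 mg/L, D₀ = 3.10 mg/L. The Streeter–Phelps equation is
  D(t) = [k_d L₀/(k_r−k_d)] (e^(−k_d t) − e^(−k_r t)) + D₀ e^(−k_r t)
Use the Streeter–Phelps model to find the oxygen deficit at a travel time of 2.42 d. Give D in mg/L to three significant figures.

k_d L₀/(k_r−k_d) = 0.158×42.4/(0.555−0.158) = 6.699/0.3970 = 16.87 mg/L.
e^(−k_d t) = e^(−0.158×2.420) = 0.6822; e^(−k_r t) = e^(−0.555×2.420) = 0.2610.
D = 16.87 × (0.6822 − 0.2610) + 3.10 × 0.2610 = 7.108 + 0.8092 = 7.917 mg/L.

D ≈ 7.92 mg/L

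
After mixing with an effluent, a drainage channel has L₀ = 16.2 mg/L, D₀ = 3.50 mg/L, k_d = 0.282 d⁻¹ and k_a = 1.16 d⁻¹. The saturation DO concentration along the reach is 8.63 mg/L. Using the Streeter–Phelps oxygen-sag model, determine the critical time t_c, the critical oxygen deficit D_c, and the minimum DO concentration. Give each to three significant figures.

t_c ≈ 0.339 d; D_c ≈ 3.58 mg/L; min DO ≈ 5.05 mg/L

With k_a/k_d = 4.113 and 1 − D₀(k_a−k_d)/(k_d L₀) = 0.3273,
t_c = ln(4.113 × 0.3273) / (1.16 − 0.282) = ln(1.346) / 0.8780 = 0.2975/0.8780 = 0.3388 d.
D_c = (k_d/k_a) L₀ e^(−k_d t_c) = (0.282/1.16) × 16.2 × e^(−0.282×0.3388) = 0.2431 × 16.2 × 0.9089 = 3.579 mg/L.
Minimum DO = C_s − D_c = 8.63 − 3.579 = 5.051 mg/L.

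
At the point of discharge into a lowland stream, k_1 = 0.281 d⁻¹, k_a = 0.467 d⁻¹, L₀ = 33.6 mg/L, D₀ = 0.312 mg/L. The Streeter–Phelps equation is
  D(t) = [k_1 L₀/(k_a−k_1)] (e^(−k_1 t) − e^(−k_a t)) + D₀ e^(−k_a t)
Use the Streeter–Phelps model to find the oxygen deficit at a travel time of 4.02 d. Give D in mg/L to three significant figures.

D ≈ 8.69 mg/L

k_1 L₀/(k_a−k_1) = 0.281×33.6/(0.467−0.281) = 9.442/0.1860 = 50.76 mg/L.
e^(−k_1 t) = e^(−0.281×4.020) = 0.3232; e^(−k_a t) = e^(−0.467×4.020) = 0.1530.
D = 50.76 × (0.3232 − 0.1530) + 0.312 × 0.1530 = 8.638 + 0.04773 = 8.685 mg/L.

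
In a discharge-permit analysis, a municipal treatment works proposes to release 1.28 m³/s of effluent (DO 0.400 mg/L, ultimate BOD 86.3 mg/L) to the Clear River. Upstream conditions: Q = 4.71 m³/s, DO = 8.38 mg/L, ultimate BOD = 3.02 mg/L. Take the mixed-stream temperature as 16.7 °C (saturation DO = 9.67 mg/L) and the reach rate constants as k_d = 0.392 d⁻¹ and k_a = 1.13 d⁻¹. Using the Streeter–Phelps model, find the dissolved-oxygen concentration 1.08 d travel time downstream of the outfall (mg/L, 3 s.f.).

DO ≈ 4.81 mg/L

Mixed DO = (4.71×8.38 + 1.28×0.400)/(4.71+1.28) = 39.98/5.990 = 6.675 mg/L.
Mixed L₀ = (4.71×3.02 + 1.28×86.3)/(5.990) = 124.7/5.990 = 20.82 mg/L.
Initial deficit D₀ = C_s − DO₀ = 9.67 − 6.675 = 2.995 mg/L.
D(1.08) = [0.392×20.82/(1.13−0.392)](e^(−0.392×1.08) − e^(−1.13×1.08)) + 2.995 e^(−1.13×1.08)
= 11.06 × (0.6548 − 0.2951) + 2.995 × 0.2951 = 4.861 mg/L.
DO = 9.67 − 4.861 = 4.809 mg/L.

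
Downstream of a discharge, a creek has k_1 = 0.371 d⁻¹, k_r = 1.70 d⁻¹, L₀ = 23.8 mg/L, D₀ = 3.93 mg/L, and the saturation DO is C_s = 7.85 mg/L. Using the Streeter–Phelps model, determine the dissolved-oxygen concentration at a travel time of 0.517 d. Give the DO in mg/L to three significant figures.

k_1 L₀/(k_r−k_1) = 0.371×23.8/(1.70−0.371) = 8.830/1.329 = 6.644 mg/L.
e^(−k_1 t) = e^(−0.371×0.5170) = 0.8255; e^(−k_r t) = e^(−1.70×0.5170) = 0.4152.
D = 6.644 × (0.8255 − 0.4152) + 3.93 × 0.4152 = 2.726 + 1.632 = 4.357 mg/L.
DO = C_s − D = 7.85 − 4.357 = 3.493 mg/L.

DO ≈ 3.49 mg/L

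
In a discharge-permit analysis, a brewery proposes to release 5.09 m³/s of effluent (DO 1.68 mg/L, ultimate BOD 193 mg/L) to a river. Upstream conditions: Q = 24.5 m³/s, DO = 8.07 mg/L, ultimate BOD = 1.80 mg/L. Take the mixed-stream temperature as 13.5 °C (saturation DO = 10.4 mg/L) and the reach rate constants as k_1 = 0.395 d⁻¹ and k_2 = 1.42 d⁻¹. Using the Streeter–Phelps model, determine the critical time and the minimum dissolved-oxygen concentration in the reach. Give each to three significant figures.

t_c ≈ 0.959 d; minimum DO ≈ 3.79 mg/L

Mixed DO = (24.5×8.07 + 5.09×1.68)/(24.5+5.09) = 206.3/29.59 = 6.971 mg/L.
Mixed L₀ = (24.5×1.80 + 5.09×193)/(29.59) = 1026/29.59 = 34.69 mg/L.
Initial deficit D₀ = C_s − DO₀ = 10.4 − 6.971 = 3.429 mg/L.
t_c = (1/1.025) ln[(1.42/0.395)(1 − 3.429×1.025/(0.395×34.69))] = 0.9756 × ln(2.673) = 0.9591 d.
D_c = (0.395/1.42) × 34.69 × e^(−0.395×0.9591) = 0.2782 × 34.69 × 0.6846 = 6.607 mg/L.
Minimum DO = 10.4 − 6.607 = 3.793 mg/L.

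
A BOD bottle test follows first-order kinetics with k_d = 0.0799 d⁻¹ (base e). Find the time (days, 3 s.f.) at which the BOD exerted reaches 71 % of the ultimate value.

y/L₀ = 1 − e^(−k_d t) = 0.71 ⇒ e^(−k_d t) = 0.290
t = −ln(0.290) / 0.0799 = 1.238 / 0.0799 = 15.49 d.

t ≈ 15.5 d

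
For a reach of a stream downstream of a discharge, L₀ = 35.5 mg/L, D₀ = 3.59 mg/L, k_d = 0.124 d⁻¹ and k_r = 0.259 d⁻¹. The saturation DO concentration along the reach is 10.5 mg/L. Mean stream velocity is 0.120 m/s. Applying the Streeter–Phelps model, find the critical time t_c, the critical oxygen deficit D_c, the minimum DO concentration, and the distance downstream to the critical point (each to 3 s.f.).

t_c ≈ 4.59 d; D_c ≈ 9.62 mg/L; min DO ≈ 0.882 mg/L; x_c ≈ 47.6 km

With k_r/k_d = 2.089 and 1 − D₀(k_r−k_d)/(k_d L₀) = 0.8899,
t_c = ln(2.089 × 0.8899) / (0.259 − 0.124) = ln(1.859) / 0.1350 = 0.6199/0.1350 = 4.592 d.
L(t_c) = L₀ e^(−k_d t_c) = 35.5 × 0.5659 = 20.09 mg/L, and at the critical point k_r D_c = k_d L, so D_c = (0.124/0.259) × 20.09 = 9.618 mg/L.
Minimum DO = C_s − D_c = 10.5 − 9.618 = 0.8824 mg/L.
x_c = v t_c = 0.120 m/s × 4.592 d × 86400 s/d = 47610 m ≈ 47.6 km.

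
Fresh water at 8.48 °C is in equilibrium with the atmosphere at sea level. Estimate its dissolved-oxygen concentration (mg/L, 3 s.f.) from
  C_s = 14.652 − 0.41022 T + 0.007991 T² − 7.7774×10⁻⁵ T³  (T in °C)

C_s = 14.652 − 0.41022×8.48 + 0.007991×8.48² − 7.7774×10⁻⁵×8.48³ = 11.70 mg/L.

C_s ≈ 11.7 mg/L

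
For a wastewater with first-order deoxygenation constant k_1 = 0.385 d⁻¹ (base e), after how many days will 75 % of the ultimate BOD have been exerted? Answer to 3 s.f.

t ≈ 3.60 d

y/L₀ = 1 − e^(−k_1 t) = 0.75 ⇒ e^(−k_1 t) = 0.250
t = −ln(0.250) / 0.385 = 1.386 / 0.385 = 3.601 d.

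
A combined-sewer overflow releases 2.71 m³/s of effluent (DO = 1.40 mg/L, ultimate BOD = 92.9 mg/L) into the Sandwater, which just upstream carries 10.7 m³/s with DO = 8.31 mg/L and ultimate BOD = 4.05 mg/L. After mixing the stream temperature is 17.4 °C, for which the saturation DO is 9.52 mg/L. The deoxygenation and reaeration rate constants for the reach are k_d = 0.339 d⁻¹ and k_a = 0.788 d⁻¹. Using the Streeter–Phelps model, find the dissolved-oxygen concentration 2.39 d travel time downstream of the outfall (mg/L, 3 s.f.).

Mixed DO = (10.7×8.31 + 2.71×1.40)/(10.7+2.71) = 92.71/13.41 = 6.914 mg/L.
Mixed L₀ = (10.7×4.05 + 2.71×92.9)/(13.41) = 295.1/13.41 = 22.01 mg/L.
Initial deficit D₀ = C_s − DO₀ = 9.52 − 6.914 = 2.606 mg/L.
D(2.39) = [0.339×22.01/(0.788−0.339)](e^(−0.339×2.39) − e^(−0.788×2.39)) + 2.606 e^(−0.788×2.39)
= 16.61 × (0.4448 − 0.1521) + 2.606 × 0.1521 = 5.259 mg/L.
DO = 9.52 − 5.259 = 4.261 mg/L.

DO ≈ 4.26 mg/L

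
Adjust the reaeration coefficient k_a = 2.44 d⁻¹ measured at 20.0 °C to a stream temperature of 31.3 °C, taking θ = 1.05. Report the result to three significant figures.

k_a ≈ 4.23 d⁻¹

k_a(T₂) = k_a(T₁) · θ^(T₂−T₁) = 2.44 × 1.05^(31.3−20.0)
= 2.44 × 1.05^11.3 = 2.44 × 1.736 = 4.235 d⁻¹.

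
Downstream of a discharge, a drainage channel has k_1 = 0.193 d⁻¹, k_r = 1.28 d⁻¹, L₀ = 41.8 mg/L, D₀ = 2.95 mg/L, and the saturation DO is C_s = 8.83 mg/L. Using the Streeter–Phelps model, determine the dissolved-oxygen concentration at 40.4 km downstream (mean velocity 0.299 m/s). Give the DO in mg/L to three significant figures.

DO ≈ 3.95 mg/L

Travel time t = x/v = 40.4 km / (0.299 m/s) = 40400 m / 0.299 m/s = 135100 s = 1.564 d.
k_1 L₀/(k_r−k_1) = 0.193×41.8/(1.28−0.193) = 8.067/1.087 = 7.422 mg/L.
e^(−k_1 t) = e^(−0.193×1.564) = 0.7395; e^(−k_r t) = e^(−1.28×1.564) = 0.1351.
D = 7.422 × (0.7395 − 0.1351) + 2.95 × 0.1351 = 4.485 + 0.3985 = 4.884 mg/L.
DO = C_s − D = 8.83 − 4.884 = 3.946 mg/L.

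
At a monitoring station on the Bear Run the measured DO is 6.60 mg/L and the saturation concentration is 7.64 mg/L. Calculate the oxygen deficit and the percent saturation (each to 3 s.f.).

D ≈ 1.04 mg/L; 86.4 % saturation

D = C_s − C = 7.64 − 6.60 = 1.04 mg/L.
% saturation = 6.60/7.64 × 100 = 86.4 %.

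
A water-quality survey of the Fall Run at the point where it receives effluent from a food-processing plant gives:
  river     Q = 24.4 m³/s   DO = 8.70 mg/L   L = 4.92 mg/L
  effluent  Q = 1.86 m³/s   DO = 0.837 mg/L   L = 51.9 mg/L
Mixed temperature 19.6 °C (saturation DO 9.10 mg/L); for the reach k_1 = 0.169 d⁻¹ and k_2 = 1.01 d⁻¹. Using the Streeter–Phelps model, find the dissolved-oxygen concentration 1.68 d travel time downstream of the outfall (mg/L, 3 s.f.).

Mixed DO = (24.4×8.70 + 1.86×0.837)/(24.4+1.86) = 213.8/26.26 = 8.143 mg/L.
Mixed L₀ = (24.4×4.92 + 1.86×51.9)/(26.26) = 216.6/26.26 = 8.248 mg/L.
Initial deficit D₀ = C_s − DO₀ = 9.10 − 8.143 = 0.9569 mg/L.
D(1.68) = [0.169×8.248/(1.01−0.169)](e^(−0.169×1.68) − e^(−1.01×1.68)) + 0.9569 e^(−1.01×1.68)
= 1.657 × (0.7528 − 0.1833) + 0.9569 × 0.1833 = 1.119 mg/L.
DO = 9.10 − 1.119 = 7.981 mg/L.

DO ≈ 7.98 mg/L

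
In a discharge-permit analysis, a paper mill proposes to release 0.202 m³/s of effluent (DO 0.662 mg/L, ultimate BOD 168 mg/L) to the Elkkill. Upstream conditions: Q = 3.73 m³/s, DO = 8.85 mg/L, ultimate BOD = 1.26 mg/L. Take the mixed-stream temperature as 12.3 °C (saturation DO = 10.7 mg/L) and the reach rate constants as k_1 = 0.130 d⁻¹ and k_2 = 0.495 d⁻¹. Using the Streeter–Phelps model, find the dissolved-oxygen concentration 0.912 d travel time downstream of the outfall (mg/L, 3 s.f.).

DO ≈ 8.37 mg/L

Mixed DO = (3.73×8.85 + 0.202×0.662)/(3.73+0.202) = 33.14/3.932 = 8.429 mg/L.
Mixed L₀ = (3.73×1.26 + 0.202×168)/(3.932) = 38.64/3.932 = 9.826 mg/L.
Initial deficit D₀ = C_s − DO₀ = 10.7 − 8.429 = 2.271 mg/L.
D(0.912) = [0.130×9.826/(0.495−0.130)](e^(−0.130×0.912) − e^(−0.495×0.912)) + 2.271 e^(−0.495×0.912)
= 3.500 × (0.8882 − 0.6367) + 2.271 × 0.6367 = 2.326 mg/L.
DO = 10.7 − 2.326 = 8.374 mg/L.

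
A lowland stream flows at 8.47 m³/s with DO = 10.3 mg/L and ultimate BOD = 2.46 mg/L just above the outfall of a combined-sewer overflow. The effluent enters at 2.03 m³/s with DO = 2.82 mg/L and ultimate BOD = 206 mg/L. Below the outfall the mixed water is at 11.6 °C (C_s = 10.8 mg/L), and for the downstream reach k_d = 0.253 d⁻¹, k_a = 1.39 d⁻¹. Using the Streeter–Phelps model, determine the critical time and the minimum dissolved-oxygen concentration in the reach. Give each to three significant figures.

t_c ≈ 1.29 d; minimum DO ≈ 5.31 mg/L

Mixed DO = (8.47×10.3 + 2.03×2.82)/(8.47+2.03) = 92.97/10.50 = 8.854 mg/L.
Mixed L₀ = (8.47×2.46 + 2.03×206)/(10.50) = 439.0/10.50 = 41.81 mg/L.
Initial deficit D₀ = C_s − DO₀ = 10.8 − 8.854 = 1.946 mg/L.
t_c = (1/1.137) ln[(1.39/0.253)(1 − 1.946×1.137/(0.253×41.81))] = 0.8795 × ln(4.345) = 1.292 d.
D_c = (0.253/1.39) × 41.81 × e^(−0.253×1.292) = 0.1820 × 41.81 × 0.7212 = 5.488 mg/L.
Minimum DO = 10.8 − 5.488 = 5.312 mg/L.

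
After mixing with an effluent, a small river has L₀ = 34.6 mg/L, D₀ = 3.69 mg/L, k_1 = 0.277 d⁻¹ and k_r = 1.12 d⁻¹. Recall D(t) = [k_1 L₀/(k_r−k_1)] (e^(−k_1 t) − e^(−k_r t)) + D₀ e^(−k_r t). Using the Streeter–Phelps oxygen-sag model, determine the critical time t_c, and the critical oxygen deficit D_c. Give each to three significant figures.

t_c ≈ 1.19 d; D_c ≈ 6.15 mg/L

At the critical point dD/dt = 0, so k_1 L₀ e^(−k_1 t) = k_r D. Substituting D(t) from the Streeter–Phelps equation and solving for t gives
t_c = ln[(k_r/k_1)(1 − D₀(k_r−k_1)/(k_1 L₀))] / (k_r−k_1).
Here k_r−k_1 = 0.8430 d⁻¹ and 1 − D₀(k_r−k_1)/(k_1 L₀) = 1 − 3.69×0.8430/(0.277×34.6) = 0.6754, so
t_c = ln(4.043 × 0.6754) / 0.8430 = 1.005 / 0.8430 = 1.192 d.
L(t_c) = L₀ e^(−k_1 t_c) = 34.6 × 0.7188 = 24.87 mg/L, and at the critical point k_r D_c = k_1 L, so D_c = (0.277/1.12) × 24.87 = 6.151 mg/L.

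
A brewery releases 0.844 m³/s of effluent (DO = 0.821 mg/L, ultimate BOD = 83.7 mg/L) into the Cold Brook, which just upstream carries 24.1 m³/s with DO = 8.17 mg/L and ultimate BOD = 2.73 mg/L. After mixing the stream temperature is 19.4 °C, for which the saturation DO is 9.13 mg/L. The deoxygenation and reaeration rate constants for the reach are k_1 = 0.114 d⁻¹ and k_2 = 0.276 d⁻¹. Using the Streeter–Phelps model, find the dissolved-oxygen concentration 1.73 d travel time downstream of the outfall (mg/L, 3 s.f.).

DO ≈ 7.61 mg/L

Mixed DO = (24.1×8.17 + 0.844×0.821)/(24.1+0.844) = 197.6/24.94 = 7.921 mg/L.
Mixed L₀ = (24.1×2.73 + 0.844×83.7)/(24.94) = 136.4/24.94 = 5.470 mg/L.
Initial deficit D₀ = C_s − DO₀ = 9.13 − 7.921 = 1.209 mg/L.
D(1.73) = [0.114×5.470/(0.276−0.114)](e^(−0.114×1.73) − e^(−0.276×1.73)) + 1.209 e^(−0.276×1.73)
= 3.849 × (0.8210 − 0.6203) + 1.209 × 0.6203 = 1.522 mg/L.
DO = 9.13 − 1.522 = 7.608 mg/L.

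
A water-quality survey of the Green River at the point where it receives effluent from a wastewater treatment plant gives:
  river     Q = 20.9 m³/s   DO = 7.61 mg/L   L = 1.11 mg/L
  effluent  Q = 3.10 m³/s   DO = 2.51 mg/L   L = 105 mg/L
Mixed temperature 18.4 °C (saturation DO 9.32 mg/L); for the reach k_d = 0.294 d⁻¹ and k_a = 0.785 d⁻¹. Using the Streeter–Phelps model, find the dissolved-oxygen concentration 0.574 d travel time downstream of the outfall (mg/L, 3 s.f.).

Mixed DO = (20.9×7.61 + 3.10×2.51)/(20.9+3.10) = 166.8/24.00 = 6.951 mg/L.
Mixed L₀ = (20.9×1.11 + 3.10×105)/(24.00) = 348.7/24.00 = 14.53 mg/L.
Initial deficit D₀ = C_s − DO₀ = 9.32 − 6.951 = 2.369 mg/L.
D(0.574) = [0.294×14.53/(0.785−0.294)](e^(−0.294×0.574) − e^(−0.785×0.574)) + 2.369 e^(−0.785×0.574)
= 8.700 × (0.8447 − 0.6373) + 2.369 × 0.6373 = 3.314 mg/L.
DO = 9.32 − 3.314 = 6.006 mg/L.

DO ≈ 6.01 mg/L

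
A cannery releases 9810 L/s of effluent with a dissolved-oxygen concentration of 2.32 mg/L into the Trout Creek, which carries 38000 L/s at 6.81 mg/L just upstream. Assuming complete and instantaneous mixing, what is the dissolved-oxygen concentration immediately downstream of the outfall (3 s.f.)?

Flow-weighted mixing: C = (Q_r C_r + Q_w C_w)/(Q_r + Q_w)
= (38000×6.81 + 9810×2.32)/(38000 + 9810) = 281500/47810 = 5.889 mg/L.

5.89 mg/L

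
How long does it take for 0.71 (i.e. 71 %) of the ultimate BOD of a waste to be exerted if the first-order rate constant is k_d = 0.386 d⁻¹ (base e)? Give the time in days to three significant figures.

y/L₀ = 1 − e^(−k_d t) = 0.71 ⇒ e^(−k_d t) = 0.290
t = −ln(0.290) / 0.386 = 1.238 / 0.386 = 3.207 d.

t ≈ 3.21 d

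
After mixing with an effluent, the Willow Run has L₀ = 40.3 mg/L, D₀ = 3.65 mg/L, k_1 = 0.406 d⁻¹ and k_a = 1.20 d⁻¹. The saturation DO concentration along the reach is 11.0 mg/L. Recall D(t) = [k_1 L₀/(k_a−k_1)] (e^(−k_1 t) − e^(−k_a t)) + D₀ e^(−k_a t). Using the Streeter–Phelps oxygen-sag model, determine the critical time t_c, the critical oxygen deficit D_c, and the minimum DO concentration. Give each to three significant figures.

t_c = [1/(k_a−k_1)] ln[(k_a/k_1)(1 − D₀(k_a−k_1)/(k_1 L₀))]
= [1/(1.20−0.406)] ln[(1.20/0.406)(1 − 3.65×0.7940/(0.406×40.3))]
= (1/0.7940) ln[2.956 × 0.8229] = 1.259 × ln(2.432) = 1.259 × 0.8888 = 1.119 d.
L(t_c) = L₀ e^(−k_1 t_c) = 40.3 × 0.6348 = 25.58 mg/L, and at the critical point k_a D_c = k_1 L, so D_c = (0.406/1.20) × 25.58 = 8.655 mg/L.
Minimum DO = C_s − D_c = 11.0 − 8.655 = 2.345 mg/L.

t_c ≈ 1.12 d; D_c ≈ 8.66 mg/L; min DO ≈ 2.34 mg/L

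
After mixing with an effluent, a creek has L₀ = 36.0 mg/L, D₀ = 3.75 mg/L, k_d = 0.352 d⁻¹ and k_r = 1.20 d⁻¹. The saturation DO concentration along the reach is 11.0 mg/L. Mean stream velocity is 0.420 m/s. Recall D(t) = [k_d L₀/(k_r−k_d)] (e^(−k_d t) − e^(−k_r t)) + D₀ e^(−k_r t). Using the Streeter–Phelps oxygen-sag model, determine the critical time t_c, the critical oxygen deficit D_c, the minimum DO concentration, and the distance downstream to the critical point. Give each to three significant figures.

At the critical point dD/dt = 0, so k_d L₀ e^(−k_d t) = k_r D. Substituting D(t) from the Streeter–Phelps equation and solving for t gives
t_c = ln[(k_r/k_d)(1 − D₀(k_r−k_d)/(k_d L₀))] / (k_r−k_d).
Here k_r−k_d = 0.8480 d⁻¹ and 1 − D₀(k_r−k_d)/(k_d L₀) = 1 − 3.75×0.8480/(0.352×36.0) = 0.7491, so
t_c = ln(3.409 × 0.7491) / 0.8480 = 0.9375 / 0.8480 = 1.106 d.
D_c = (k_d/k_r) L₀ e^(−k_d t_c) = (0.352/1.20) × 36.0 × e^(−0.352×1.106) = 0.2933 × 36.0 × 0.6776 = 7.156 mg/L.
Minimum DO = C_s − D_c = 11.0 − 7.156 = 3.844 mg/L.
x_c = v t_c = 0.420 m/s × 1.106 d × 86400 s/d = 40120 m ≈ 40.1 km.

t_c ≈ 1.11 d; D_c ≈ 7.16 mg/L; min DO ≈ 3.84 mg/L; x_c ≈ 40.1 km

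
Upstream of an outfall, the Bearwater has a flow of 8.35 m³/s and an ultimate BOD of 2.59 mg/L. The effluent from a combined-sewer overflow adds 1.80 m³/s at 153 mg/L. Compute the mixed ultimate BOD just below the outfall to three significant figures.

29.3 mg/L

Flow-weighted mixing: C = (Q_r C_r + Q_w C_w)/(Q_r + Q_w)
= (8.35×2.59 + 1.80×153)/(8.35 + 1.80) = 297.0/10.15 = 29.26 mg/L.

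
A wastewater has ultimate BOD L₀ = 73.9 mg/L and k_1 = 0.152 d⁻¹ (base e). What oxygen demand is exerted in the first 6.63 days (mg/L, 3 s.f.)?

y ≈ 46.9 mg/L

y_t = L₀(1 − e^(−k_1 t)) = 73.9 × (1 − e^(−0.152×6.63))
= 73.9 × (1 − 0.3650) = 73.9 × 0.6350 = 46.92 mg/L.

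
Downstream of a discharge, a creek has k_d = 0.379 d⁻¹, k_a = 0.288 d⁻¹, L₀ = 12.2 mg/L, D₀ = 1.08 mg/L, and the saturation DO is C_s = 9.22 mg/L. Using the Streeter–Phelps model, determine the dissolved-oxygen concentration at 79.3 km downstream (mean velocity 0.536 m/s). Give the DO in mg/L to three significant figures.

Travel time t = x/v = 79.3 km / (0.536 m/s) = 79300 m / 0.536 m/s = 147900 s = 1.712 d.
k_d L₀/(k_a−k_d) = 0.379×12.2/(0.288−0.379) = 4.624/-0.09100 = -50.81 mg/L.
e^(−k_d t) = e^(−0.379×1.712) = 0.5226; e^(−k_a t) = e^(−0.288×1.712) = 0.6107.
D = -50.81 × (0.5226 − 0.6107) + 1.08 × 0.6107 = 4.477 + 0.6595 = 5.137 mg/L.
DO = C_s − D = 9.22 − 5.137 = 4.083 mg/L.

DO ≈ 4.08 mg/L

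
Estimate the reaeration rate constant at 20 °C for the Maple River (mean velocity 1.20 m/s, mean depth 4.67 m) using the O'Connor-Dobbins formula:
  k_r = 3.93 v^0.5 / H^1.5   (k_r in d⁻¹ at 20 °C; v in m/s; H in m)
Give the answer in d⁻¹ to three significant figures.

k_r = 3.93 × 1.20^0.5 / 4.67^1.5 = 3.93 × 1.095 / 10.09 = 0.4266 d⁻¹.

k_r ≈ 0.427 d⁻¹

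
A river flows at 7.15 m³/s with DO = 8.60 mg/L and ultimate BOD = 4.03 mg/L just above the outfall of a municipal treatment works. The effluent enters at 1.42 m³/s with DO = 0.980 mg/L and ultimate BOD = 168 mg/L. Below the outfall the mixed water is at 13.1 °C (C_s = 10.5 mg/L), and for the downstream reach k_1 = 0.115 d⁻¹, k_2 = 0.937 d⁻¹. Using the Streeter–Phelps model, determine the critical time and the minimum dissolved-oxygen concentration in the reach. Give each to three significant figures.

Mixed DO = (7.15×8.60 + 1.42×0.980)/(7.15+1.42) = 62.88/8.570 = 7.337 mg/L.
Mixed L₀ = (7.15×4.03 + 1.42×168)/(8.570) = 267.4/8.570 = 31.20 mg/L.
Initial deficit D₀ = C_s − DO₀ = 10.5 − 7.337 = 3.163 mg/L.
t_c = (1/0.8220) ln[(0.937/0.115)(1 − 3.163×0.8220/(0.115×31.20))] = 1.217 × ln(2.244) = 0.9834 d.
D_c = (0.115/0.937) × 31.20 × e^(−0.115×0.9834) = 0.1227 × 31.20 × 0.8931 = 3.420 mg/L.
Minimum DO = 10.5 − 3.420 = 7.080 mg/L.

t_c ≈ 0.983 d; minimum DO ≈ 7.08 mg/L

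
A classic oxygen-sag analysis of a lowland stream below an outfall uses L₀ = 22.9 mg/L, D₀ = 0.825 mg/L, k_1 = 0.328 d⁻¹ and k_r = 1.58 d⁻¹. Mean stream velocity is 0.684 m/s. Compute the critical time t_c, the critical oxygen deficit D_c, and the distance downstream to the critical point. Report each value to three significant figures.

t_c ≈ 1.14 d; D_c ≈ 3.27 mg/L; x_c ≈ 67.2 km

t_c = [1/(k_r−k_1)] ln[(k_r/k_1)(1 − D₀(k_r−k_1)/(k_1 L₀))]
= [1/(1.58−0.328)] ln[(1.58/0.328)(1 − 0.825×1.252/(0.328×22.9))]
= (1/1.252) ln[4.817 × 0.8625] = 0.7987 × ln(4.155) = 0.7987 × 1.424 = 1.138 d.
L(t_c) = L₀ e^(−k_1 t_c) = 22.9 × 0.6886 = 15.77 mg/L, and at the critical point k_r D_c = k_1 L, so D_c = (0.328/1.58) × 15.77 = 3.273 mg/L.
x_c = v t_c = 0.684 m/s × 1.138 d × 86400 s/d = 67230 m ≈ 67.2 km.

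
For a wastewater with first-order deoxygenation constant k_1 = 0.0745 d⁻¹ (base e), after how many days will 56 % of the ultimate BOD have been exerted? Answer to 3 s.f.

t ≈ 11.0 d

y/L₀ = 1 − e^(−k_1 t) = 0.56 ⇒ e^(−k_1 t) = 0.440
t = −ln(0.440) / 0.0745 = 0.8210 / 0.0745 = 11.02 d.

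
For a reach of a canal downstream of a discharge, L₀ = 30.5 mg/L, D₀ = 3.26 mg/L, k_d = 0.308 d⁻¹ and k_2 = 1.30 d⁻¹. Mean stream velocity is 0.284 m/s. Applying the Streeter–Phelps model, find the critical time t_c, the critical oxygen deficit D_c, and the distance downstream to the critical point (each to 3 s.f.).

t_c = [1/(k_2−k_d)] ln[(k_2/k_d)(1 − D₀(k_2−k_d)/(k_d L₀))]
= [1/(1.30−0.308)] ln[(1.30/0.308)(1 − 3.26×0.9920/(0.308×30.5))]
= (1/0.9920) ln[4.221 × 0.6557] = 1.008 × ln(2.768) = 1.008 × 1.018 = 1.026 d.
L(t_c) = L₀ e^(−k_d t_c) = 30.5 × 0.7290 = 22.23 mg/L, and at the critical point k_2 D_c = k_d L, so D_c = (0.308/1.30) × 22.23 = 5.268 mg/L.
x_c = v t_c = 0.284 m/s × 1.026 d × 86400 s/d = 25180 m ≈ 25.2 km.

t_c ≈ 1.03 d; D_c ≈ 5.27 mg/L; x_c ≈ 25.2 km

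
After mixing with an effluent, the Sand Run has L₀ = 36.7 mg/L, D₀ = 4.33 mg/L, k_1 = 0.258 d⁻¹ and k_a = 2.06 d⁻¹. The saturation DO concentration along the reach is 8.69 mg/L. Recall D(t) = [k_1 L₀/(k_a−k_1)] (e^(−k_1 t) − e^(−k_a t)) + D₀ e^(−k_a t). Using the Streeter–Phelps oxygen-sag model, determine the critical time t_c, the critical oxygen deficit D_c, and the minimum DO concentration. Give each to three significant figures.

t_c ≈ 0.189 d; D_c ≈ 4.38 mg/L; min DO ≈ 4.31 mg/L

At the critical point dD/dt = 0, so k_1 L₀ e^(−k_1 t) = k_a D. Substituting D(t) from the Streeter–Phelps equation and solving for t gives
t_c = ln[(k_a/k_1)(1 − D₀(k_a−k_1)/(k_1 L₀))] / (k_a−k_1).
Here k_a−k_1 = 1.802 d⁻¹ and 1 − D₀(k_a−k_1)/(k_1 L₀) = 1 − 4.33×1.802/(0.258×36.7) = 0.1759, so
t_c = ln(7.984 × 0.1759) / 1.802 = 0.3399 / 1.802 = 0.1886 d.
D_c = (k_1/k_a) L₀ e^(−k_1 t_c) = (0.258/2.06) × 36.7 × e^(−0.258×0.1886) = 0.1252 × 36.7 × 0.9525 = 4.378 mg/L.
Minimum DO = C_s − D_c = 8.69 − 4.378 = 4.312 mg/L.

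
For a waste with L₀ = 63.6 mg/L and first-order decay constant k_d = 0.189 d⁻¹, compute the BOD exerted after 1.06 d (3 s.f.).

y_t = L₀(1 − e^(−k_d t)) = 63.6 × (1 − e^(−0.189×1.06))
= 63.6 × (1 − 0.8185) = 63.6 × 0.1815 = 11.55 mg/L.

y ≈ 11.5 mg/L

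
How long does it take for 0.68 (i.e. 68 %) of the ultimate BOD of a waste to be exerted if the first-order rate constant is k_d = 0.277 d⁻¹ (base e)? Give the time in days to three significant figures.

y/L₀ = 1 − e^(−k_d t) = 0.68 ⇒ e^(−k_d t) = 0.320
t = −ln(0.320) / 0.277 = 1.139 / 0.277 = 4.113 d.

t ≈ 4.11 d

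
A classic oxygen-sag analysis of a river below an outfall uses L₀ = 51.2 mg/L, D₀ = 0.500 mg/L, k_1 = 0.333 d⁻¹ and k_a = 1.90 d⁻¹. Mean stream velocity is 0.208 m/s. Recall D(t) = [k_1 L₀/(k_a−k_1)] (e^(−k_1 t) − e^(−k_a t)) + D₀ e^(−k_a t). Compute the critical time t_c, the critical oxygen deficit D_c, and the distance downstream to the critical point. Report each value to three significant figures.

t_c ≈ 1.08 d; D_c ≈ 6.26 mg/L; x_c ≈ 19.4 km

At the critical point dD/dt = 0, so k_1 L₀ e^(−k_1 t) = k_a D. Substituting D(t) from the Streeter–Phelps equation and solving for t gives
t_c = ln[(k_a/k_1)(1 − D₀(k_a−k_1)/(k_1 L₀))] / (k_a−k_1).
Here k_a−k_1 = 1.567 d⁻¹ and 1 − D₀(k_a−k_1)/(k_1 L₀) = 1 − 0.500×1.567/(0.333×51.2) = 0.9540, so
t_c = ln(5.706 × 0.9540) / 1.567 = 1.694 / 1.567 = 1.081 d.
D_c = (k_1/k_a) L₀ e^(−k_1 t_c) = (0.333/1.90) × 51.2 × e^(−0.333×1.081) = 0.1753 × 51.2 × 0.6976 = 6.260 mg/L.
x_c = v t_c = 0.208 m/s × 1.081 d × 86400 s/d = 19430 m ≈ 19.4 km.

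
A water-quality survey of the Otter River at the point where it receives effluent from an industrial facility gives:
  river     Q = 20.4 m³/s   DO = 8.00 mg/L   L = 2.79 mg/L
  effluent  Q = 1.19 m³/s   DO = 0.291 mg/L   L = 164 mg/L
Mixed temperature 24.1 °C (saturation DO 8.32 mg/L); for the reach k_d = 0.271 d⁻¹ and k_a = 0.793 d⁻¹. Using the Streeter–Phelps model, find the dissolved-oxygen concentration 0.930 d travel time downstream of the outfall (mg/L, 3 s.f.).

DO ≈ 6.15 mg/L

Mixed DO = (20.4×8.00 + 1.19×0.291)/(20.4+1.19) = 163.5/21.59 = 7.575 mg/L.
Mixed L₀ = (20.4×2.79 + 1.19×164)/(21.59) = 252.1/21.59 = 11.68 mg/L.
Initial deficit D₀ = C_s − DO₀ = 8.32 − 7.575 = 0.7449 mg/L.
D(0.930) = [0.271×11.68/(0.793−0.271)](e^(−0.271×0.930) − e^(−0.793×0.930)) + 0.7449 e^(−0.793×0.930)
= 6.061 × (0.7772 − 0.4783) + 0.7449 × 0.4783 = 2.168 mg/L.
DO = 8.32 − 2.168 = 6.152 mg/L.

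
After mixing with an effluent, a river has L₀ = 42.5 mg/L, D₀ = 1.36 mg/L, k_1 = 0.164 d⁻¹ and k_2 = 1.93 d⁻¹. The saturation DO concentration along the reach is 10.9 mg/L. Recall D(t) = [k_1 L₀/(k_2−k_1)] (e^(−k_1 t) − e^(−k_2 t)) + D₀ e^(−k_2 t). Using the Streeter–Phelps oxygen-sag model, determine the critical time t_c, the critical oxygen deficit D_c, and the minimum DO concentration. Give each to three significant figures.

With k_2/k_1 = 11.77 and 1 − D₀(k_2−k_1)/(k_1 L₀) = 0.6554,
t_c = ln(11.77 × 0.6554) / (1.93 − 0.164) = ln(7.713) / 1.766 = 2.043/1.766 = 1.157 d.
L(t_c) = L₀ e^(−k_1 t_c) = 42.5 × 0.8272 = 35.16 mg/L, and at the critical point k_2 D_c = k_1 L, so D_c = (0.164/1.93) × 35.16 = 2.987 mg/L.
Minimum DO = C_s − D_c = 10.9 − 2.987 = 7.913 mg/L.

t_c ≈ 1.16 d; D_c ≈ 2.99 mg/L; min DO ≈ 7.91 mg/L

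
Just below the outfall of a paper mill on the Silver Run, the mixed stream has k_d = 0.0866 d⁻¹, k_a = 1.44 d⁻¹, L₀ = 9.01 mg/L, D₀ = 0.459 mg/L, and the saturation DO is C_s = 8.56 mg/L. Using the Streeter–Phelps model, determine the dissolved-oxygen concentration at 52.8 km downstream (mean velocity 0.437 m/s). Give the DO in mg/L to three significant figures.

Travel time t = x/v = 52.8 km / (0.437 m/s) = 52800 m / 0.437 m/s = 120800 s = 1.398 d.
k_d L₀/(k_a−k_d) = 0.0866×9.01/(1.44−0.0866) = 0.7803/1.353 = 0.5765 mg/L.
e^(−k_d t) = e^(−0.0866×1.398) = 0.8859; e^(−k_a t) = e^(−1.44×1.398) = 0.1335.
D = 0.5765 × (0.8859 − 0.1335) + 0.459 × 0.1335 = 0.4338 + 0.06127 = 0.4951 mg/L.
DO = C_s − D = 8.56 − 0.4951 = 8.065 mg/L.

DO ≈ 8.06 mg/L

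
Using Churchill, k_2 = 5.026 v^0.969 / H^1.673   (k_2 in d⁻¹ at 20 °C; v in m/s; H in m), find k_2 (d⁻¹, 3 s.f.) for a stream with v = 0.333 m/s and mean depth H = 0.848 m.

k_2 = 5.026 × 0.333^0.969 / 0.848^1.673 = 5.026 × 0.3445 / 0.7589 = 2.282 d⁻¹.

k_2 ≈ 2.28 d⁻¹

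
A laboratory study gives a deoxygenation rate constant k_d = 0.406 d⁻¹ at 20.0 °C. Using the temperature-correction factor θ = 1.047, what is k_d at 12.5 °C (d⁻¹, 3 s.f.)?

k_d ≈ 0.288 d⁻¹

k_d(T₂) = k_d(T₁) · θ^(T₂−T₁) = 0.406 × 1.047^(12.5−20.0)
= 0.406 × 1.047^-7.50 = 0.406 × 0.7086 = 0.2877 d⁻¹.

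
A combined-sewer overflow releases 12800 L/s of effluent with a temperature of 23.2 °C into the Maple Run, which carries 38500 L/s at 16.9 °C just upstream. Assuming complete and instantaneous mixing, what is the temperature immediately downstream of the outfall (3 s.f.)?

Flow-weighted mixing: C = (Q_r C_r + Q_w C_w)/(Q_r + Q_w)
= (38500×16.9 + 12800×23.2)/(38500 + 12800) = 947600/51300 = 18.47 °C.

18.5 °C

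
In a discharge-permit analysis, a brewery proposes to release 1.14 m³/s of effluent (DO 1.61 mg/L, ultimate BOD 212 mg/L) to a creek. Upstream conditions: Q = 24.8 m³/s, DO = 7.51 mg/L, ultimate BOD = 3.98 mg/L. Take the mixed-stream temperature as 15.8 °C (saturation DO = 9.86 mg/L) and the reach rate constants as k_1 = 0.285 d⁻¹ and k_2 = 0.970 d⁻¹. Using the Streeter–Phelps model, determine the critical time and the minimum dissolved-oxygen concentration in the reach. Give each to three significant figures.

t_c ≈ 0.839 d; minimum DO ≈ 6.82 mg/L

Mixed DO = (24.8×7.51 + 1.14×1.61)/(24.8+1.14) = 188.1/25.94 = 7.251 mg/L.
Mixed L₀ = (24.8×3.98 + 1.14×212)/(25.94) = 340.4/25.94 = 13.12 mg/L.
Initial deficit D₀ = C_s − DO₀ = 9.86 − 7.251 = 2.609 mg/L.
t_c = (1/0.6850) ln[(0.970/0.285)(1 − 2.609×0.6850/(0.285×13.12))] = 1.460 × ln(1.777) = 0.8392 d.
D_c = (0.285/0.970) × 13.12 × e^(−0.285×0.8392) = 0.2938 × 13.12 × 0.7873 = 3.035 mg/L.
Minimum DO = 9.86 − 3.035 = 6.825 mg/L.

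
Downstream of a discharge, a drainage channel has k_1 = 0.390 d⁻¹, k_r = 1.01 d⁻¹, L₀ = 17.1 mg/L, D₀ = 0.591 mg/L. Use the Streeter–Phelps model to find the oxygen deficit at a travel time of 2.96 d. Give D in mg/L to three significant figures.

D ≈ 2.88 mg/L

k_1 L₀/(k_r−k_1) = 0.390×17.1/(1.01−0.390) = 6.669/0.6200 = 10.76 mg/L.
e^(−k_1 t) = e^(−0.390×2.960) = 0.3152; e^(−k_r t) = e^(−1.01×2.960) = 0.05031.
D = 10.76 × (0.3152 − 0.05031) + 0.591 × 0.05031 = 2.850 + 0.02973 = 2.880 mg/L.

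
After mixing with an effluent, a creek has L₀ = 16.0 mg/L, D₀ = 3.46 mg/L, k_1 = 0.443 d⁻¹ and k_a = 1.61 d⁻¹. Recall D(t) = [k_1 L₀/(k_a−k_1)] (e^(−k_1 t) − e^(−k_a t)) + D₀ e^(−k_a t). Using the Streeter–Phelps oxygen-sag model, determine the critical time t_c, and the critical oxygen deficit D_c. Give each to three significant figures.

t_c = [1/(k_a−k_1)] ln[(k_a/k_1)(1 − D₀(k_a−k_1)/(k_1 L₀))]
= [1/(1.61−0.443)] ln[(1.61/0.443)(1 − 3.46×1.167/(0.443×16.0))]
= (1/1.167) ln[3.634 × 0.4303] = 0.8569 × ln(1.564) = 0.8569 × 0.4472 = 0.3832 d.
L(t_c) = L₀ e^(−k_1 t_c) = 16.0 × 0.8439 = 13.50 mg/L, and at the critical point k_a D_c = k_1 L, so D_c = (0.443/1.61) × 13.50 = 3.715 mg/L.

t_c ≈ 0.383 d; D_c ≈ 3.72 mg/L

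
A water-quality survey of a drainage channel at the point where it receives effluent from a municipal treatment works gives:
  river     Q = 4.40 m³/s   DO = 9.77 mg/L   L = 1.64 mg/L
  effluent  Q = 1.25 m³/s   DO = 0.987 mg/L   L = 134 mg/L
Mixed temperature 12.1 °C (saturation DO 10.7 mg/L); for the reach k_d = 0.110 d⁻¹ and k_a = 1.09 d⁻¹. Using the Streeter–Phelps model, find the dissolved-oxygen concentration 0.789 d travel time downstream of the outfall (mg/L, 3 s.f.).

Mixed DO = (4.40×9.77 + 1.25×0.987)/(4.40+1.25) = 44.22/5.650 = 7.827 mg/L.
Mixed L₀ = (4.40×1.64 + 1.25×134)/(5.650) = 174.7/5.650 = 30.92 mg/L.
Initial deficit D₀ = C_s − DO₀ = 10.7 − 7.827 = 2.873 mg/L.
D(0.789) = [0.110×30.92/(1.09−0.110)](e^(−0.110×0.789) − e^(−1.09×0.789)) + 2.873 e^(−1.09×0.789)
= 3.471 × (0.9169 − 0.4232) + 2.873 × 0.4232 = 2.929 mg/L.
DO = 10.7 − 2.929 = 7.771 mg/L.

DO ≈ 7.77 mg/L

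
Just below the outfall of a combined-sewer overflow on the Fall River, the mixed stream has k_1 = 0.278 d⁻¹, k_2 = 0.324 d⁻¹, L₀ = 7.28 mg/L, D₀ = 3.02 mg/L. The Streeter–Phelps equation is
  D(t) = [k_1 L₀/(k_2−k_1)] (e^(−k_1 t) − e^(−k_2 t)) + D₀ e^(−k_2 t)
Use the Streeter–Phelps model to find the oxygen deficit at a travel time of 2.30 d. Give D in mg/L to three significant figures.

D ≈ 3.76 mg/L

k_1 L₀/(k_2−k_1) = 0.278×7.28/(0.324−0.278) = 2.024/0.04600 = 44.00 mg/L.
e^(−k_1 t) = e^(−0.278×2.300) = 0.5276; e^(−k_2 t) = e^(−0.324×2.300) = 0.4746.
D = 44.00 × (0.5276 − 0.4746) + 3.02 × 0.4746 = 2.330 + 1.433 = 3.764 mg/L.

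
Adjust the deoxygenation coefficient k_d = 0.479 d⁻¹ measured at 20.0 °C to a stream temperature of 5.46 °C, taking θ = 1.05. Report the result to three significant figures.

k_d ≈ 0.236 d⁻¹

k_d(T₂) = k_d(T₁) · θ^(T₂−T₁) = 0.479 × 1.05^(5.46−20.0)
= 0.479 × 1.05^-14.5 = 0.479 × 0.4919 = 0.2356 d⁻¹.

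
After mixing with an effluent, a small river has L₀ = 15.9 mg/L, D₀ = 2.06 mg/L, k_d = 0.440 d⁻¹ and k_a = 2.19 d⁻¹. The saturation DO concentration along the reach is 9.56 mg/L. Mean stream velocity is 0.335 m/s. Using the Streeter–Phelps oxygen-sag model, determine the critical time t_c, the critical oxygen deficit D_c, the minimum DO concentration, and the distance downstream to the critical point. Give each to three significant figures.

t_c ≈ 0.503 d; D_c ≈ 2.56 mg/L; min DO ≈ 7.00 mg/L; x_c ≈ 14.6 km

At the critical point dD/dt = 0, so k_d L₀ e^(−k_d t) = k_a D. Substituting D(t) from the Streeter–Phelps equation and solving for t gives
t_c = ln[(k_a/k_d)(1 − D₀(k_a−k_d)/(k_d L₀))] / (k_a−k_d).
Here k_a−k_d = 1.750 d⁻¹ and 1 − D₀(k_a−k_d)/(k_d L₀) = 1 − 2.06×1.750/(0.440×15.9) = 0.4847, so
t_c = ln(4.977 × 0.4847) / 1.750 = 0.8807 / 1.750 = 0.5032 d.
L(t_c) = L₀ e^(−k_d t_c) = 15.9 × 0.8014 = 12.74 mg/L, and at the critical point k_a D_c = k_d L, so D_c = (0.440/2.19) × 12.74 = 2.560 mg/L.
Minimum DO = C_s − D_c = 9.56 − 2.560 = 7.000 mg/L.
x_c = v t_c = 0.335 m/s × 0.5032 d × 86400 s/d = 14570 m ≈ 14.6 km.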